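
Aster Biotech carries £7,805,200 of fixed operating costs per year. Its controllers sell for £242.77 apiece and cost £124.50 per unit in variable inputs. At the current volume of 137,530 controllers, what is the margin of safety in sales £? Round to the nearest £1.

£17,366,611

Unit CM = price − variable cost = £242.77 − £124.50 = £118.27. Break-even units = £7,805,200 ÷ £118.27 = 65,994.76; break-even revenue = 65,994.76 × £242.77 = £16,021,547.34.
Current sales = 137,530 × £242.77 = £33,388,158.10.
Margin of safety = £33,388,158.10 − £16,021,547.34 = £17,366,611.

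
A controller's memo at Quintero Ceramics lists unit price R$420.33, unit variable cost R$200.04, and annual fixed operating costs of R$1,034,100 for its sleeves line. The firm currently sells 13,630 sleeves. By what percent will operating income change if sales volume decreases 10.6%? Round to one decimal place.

-16.2%

Total contribution margin = 13,630 × R$220.29 = R$3,002,552.70.
Operating income = contribution − fixed costs = R$3,002,552.70 − R$1,034,100 = R$1,968,452.70.
So DOL = total CM / EBIT = R$3,002,552.70 / R$1,968,452.70 = 1.5253.
%ΔEBIT = DOL × %ΔSales = 1.5253 × -10.6% = -16.2%.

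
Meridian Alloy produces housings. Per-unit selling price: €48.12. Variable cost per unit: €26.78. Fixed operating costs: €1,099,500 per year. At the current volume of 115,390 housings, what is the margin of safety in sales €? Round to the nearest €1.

€3,073,282

Contribution margin per unit = €48.12 − €26.78 = €21.34. Break-even units = €1,099,500 ÷ €21.34 = 51,522.96; break-even revenue = 51,522.96 × €48.12 = €2,479,284.91.
Current sales = 115,390 × €48.12 = €5,552,566.80.
Margin of safety = €5,552,566.80 − €2,479,284.91 = €3,073,282.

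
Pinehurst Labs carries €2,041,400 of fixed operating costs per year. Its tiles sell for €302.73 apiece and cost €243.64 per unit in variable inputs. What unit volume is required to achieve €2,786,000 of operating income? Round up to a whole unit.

Each unit contributes €302.73 − €243.64 = €59.09.
Required volume = (fixed costs + target profit) ÷ CM = (€2,041,400 + €2,786,000) ÷ €59.09 = 81,695.72, so 81,696 tiles.

81,696 tiles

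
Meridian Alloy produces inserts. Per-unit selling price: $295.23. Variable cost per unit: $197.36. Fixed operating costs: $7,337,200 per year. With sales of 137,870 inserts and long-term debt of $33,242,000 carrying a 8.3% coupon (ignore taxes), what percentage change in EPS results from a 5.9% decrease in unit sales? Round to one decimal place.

Contribution at this volume is 137,870 × $97.87 = $13,493,336.90.
Subtracting fixed costs: EBIT = $13,493,336.90 − $7,337,200 = $6,156,136.90.
After interest of $2,759,086.00, pre-tax earnings = $3,397,050.90.
DCL = total CM / (EBIT − I) = $13,493,336.90 / $3,397,050.90 = 3.9721.
%ΔEPS = DCL × %ΔSales = 3.9721 × -5.9% = -23.4%.

-23.4%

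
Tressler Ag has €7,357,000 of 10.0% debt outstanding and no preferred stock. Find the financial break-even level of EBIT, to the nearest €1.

€735,700

Annual interest = 10.0% × €7,357,000 = €735,700.00.
With no preferred dividends, EPS = 0 when EBIT exactly covers interest, so the financial break-even EBIT is €735,700.00.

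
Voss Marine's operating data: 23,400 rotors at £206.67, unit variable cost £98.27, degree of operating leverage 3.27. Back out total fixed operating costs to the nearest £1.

£1,760,854

At 23,400 units, contribution = 23,400 × £108.40 = £2,536,560.00.
DOL = contribution / EBIT, so EBIT = £2,536,560.00 / 3.27 = £775,706.42.
Fixed costs = CM − EBIT = £2,536,560.00 − £775,706.42 = £1,760,854.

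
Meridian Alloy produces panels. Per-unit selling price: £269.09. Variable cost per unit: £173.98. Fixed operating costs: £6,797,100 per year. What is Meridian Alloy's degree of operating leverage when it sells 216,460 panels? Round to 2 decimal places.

1.49

Contribution at this volume is 216,460 × £95.11 = £20,587,510.60.
EBIT = £20,587,510.60 − £6,797,100 = £13,790,410.60.
Degree of operating leverage = £20,587,510.60 / £13,790,410.60 = 1.4929.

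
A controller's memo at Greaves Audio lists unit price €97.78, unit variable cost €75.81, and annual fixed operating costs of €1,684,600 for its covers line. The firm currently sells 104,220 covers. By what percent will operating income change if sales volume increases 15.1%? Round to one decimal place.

Total contribution margin = 104,220 × €21.97 = €2,289,713.40.
EBIT = €2,289,713.40 − €1,684,600 = €605,113.40.
Degree of operating leverage = €2,289,713.40 / €605,113.40 = 3.7839.
%ΔEBIT = DOL × %ΔSales = 3.7839 × +15.1% = +57.1%.

+57.1%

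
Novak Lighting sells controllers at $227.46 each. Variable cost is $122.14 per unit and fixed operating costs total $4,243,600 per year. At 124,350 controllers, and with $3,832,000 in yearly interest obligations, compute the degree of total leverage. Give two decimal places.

Contribution at this volume is 124,350 × $105.32 = $13,096,542.00.
Subtracting fixed costs: EBIT = $13,096,542.00 − $4,243,600 = $8,852,942.00. Interest = $3,832,000.00, so EBIT − I = $5,020,942.00.
Degree of total leverage = total CM / (EBIT − interest) = $13,096,542.00 / $5,020,942.00 = 2.6084.

2.61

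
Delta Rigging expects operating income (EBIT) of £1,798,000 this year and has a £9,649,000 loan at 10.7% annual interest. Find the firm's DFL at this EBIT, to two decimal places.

2.35

Interest = £1,032,443.00.
DFL = EBIT ÷ (EBIT − I) = £1,798,000 ÷ (£1,798,000 − £1,032,443.00) = £1,798,000 ÷ £765,557.00 = 2.3486.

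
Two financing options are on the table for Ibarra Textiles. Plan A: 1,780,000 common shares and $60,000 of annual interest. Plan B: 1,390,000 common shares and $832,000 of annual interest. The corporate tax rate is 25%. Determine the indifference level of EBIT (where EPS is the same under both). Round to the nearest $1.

Set EPS_A = EPS_B: (EBIT − $60,000)(1 − 0.25) ÷ 1,780,000 = (EBIT − $832,000)(1 − 0.25) ÷ 1,390,000.
Cancelling (1 − t) and cross-multiplying: 1,390,000·(EBIT − 60,000) = 1,780,000·(EBIT − 832,000).
Solving, EBIT = (832,000·1,780,000 − 60,000·1,390,000) / (1,780,000 − 1,390,000) = 1,397,560,000,000 / 390,000 = 3,583,487.18.

$3,583,487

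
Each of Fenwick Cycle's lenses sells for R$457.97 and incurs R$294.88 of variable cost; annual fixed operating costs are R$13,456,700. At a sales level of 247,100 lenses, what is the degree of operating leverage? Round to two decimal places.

Total contribution margin = 247,100 × R$163.09 = R$40,299,539.00.
Subtracting fixed costs: EBIT = R$40,299,539.00 − R$13,456,700 = R$26,842,839.00.
So DOL = total CM / EBIT = R$40,299,539.00 / R$26,842,839.00 = 1.5013.

1.50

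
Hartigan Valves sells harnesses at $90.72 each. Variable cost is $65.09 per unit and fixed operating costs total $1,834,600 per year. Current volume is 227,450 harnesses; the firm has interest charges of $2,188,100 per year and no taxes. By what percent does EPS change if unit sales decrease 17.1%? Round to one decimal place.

-55.2%

At 227,450 units, contribution = 227,450 × $25.63 = $5,829,543.50.
Subtracting fixed costs: EBIT = $5,829,543.50 − $1,834,600 = $3,994,943.50.
Interest = $2,188,100.00, so EBIT − I = $1,806,843.50.
DCL = total CM / (EBIT − I) = $5,829,543.50 / $1,806,843.50 = 3.2264.
EPS therefore changes by 3.2264 × (-17.1%) = -55.2%.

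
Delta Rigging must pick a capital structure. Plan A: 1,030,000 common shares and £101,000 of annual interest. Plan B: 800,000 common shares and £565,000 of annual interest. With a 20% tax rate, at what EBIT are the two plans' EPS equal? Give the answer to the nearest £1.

£2,178,913

Set EPS_A = EPS_B: (EBIT − £101,000)(1 − 0.20) ÷ 1,030,000 = (EBIT − £565,000)(1 − 0.20) ÷ 800,000.
Cancelling (1 − t) and cross-multiplying: 800,000·(EBIT − 101,000) = 1,030,000·(EBIT − 565,000).
EBIT × (1,030,000 − 800,000) = 565,000 × 1,030,000 − 101,000 × 800,000 = 501,150,000,000, so EBIT = 501,150,000,000 ÷ 230,000 = 2,178,913.04.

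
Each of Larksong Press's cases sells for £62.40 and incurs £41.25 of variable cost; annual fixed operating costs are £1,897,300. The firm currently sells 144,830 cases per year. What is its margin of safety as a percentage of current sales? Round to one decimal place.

38.1%

Contribution margin per unit = £62.40 − £41.25 = £21.15. Break-even units = £1,897,300 ÷ £21.15 = 89,706.86; break-even revenue = 89,706.86 × £62.40 = £5,597,707.80.
Current sales = 144,830 × £62.40 = £9,037,392.00.
Margin of safety = (£9,037,392.00 − £5,597,707.80) ÷ £9,037,392.00 = 38.1%.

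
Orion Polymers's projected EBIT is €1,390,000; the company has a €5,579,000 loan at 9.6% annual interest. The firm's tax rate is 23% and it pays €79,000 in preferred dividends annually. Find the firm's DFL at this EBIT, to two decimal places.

Annual interest charges come to €535,584.00.
Pre-tax preferred-dividend burden = €79,000 ÷ (1 − 0.23) = €102,597.40.
DFL = EBIT ÷ [EBIT − I − D_p/(1−t)] = €1,390,000 ÷ [€1,390,000 − €535,584.00 − €102,597.40] = €1,390,000 ÷ €751,818.60 = 1.8489.

1.85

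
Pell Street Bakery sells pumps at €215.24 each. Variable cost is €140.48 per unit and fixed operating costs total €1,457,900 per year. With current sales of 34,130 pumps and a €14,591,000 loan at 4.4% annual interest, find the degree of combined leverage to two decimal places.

Total contribution margin = 34,130 × €74.76 = €2,551,558.80.
EBIT = €2,551,558.80 − €1,457,900 = €1,093,658.80. Interest = €642,004.00, so EBIT − I = €451,654.80.
DCL = contribution ÷ (EBIT − I) = €2,551,558.80 ÷ €451,654.80 = 5.6494.

5.65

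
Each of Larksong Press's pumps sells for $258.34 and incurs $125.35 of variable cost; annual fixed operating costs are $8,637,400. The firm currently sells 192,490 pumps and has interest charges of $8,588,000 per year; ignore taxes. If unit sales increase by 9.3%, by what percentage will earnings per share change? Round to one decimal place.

Contribution at this volume is 192,490 × $132.99 = $25,599,245.10.
Subtracting fixed costs: EBIT = $25,599,245.10 − $8,637,400 = $16,961,845.10.
Interest = $8,588,000.00, so EBIT − I = $8,373,845.10.
Degree of combined leverage = contribution ÷ (EBIT − I) = $25,599,245.10 ÷ $8,373,845.10 = 3.0570.
%ΔEPS = DCL × %ΔSales = 3.0570 × +9.3% = +28.4%.

+28.4%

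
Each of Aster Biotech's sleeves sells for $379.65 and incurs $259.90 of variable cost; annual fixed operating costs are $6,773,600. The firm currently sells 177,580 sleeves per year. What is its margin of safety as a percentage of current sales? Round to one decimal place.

Each unit contributes $379.65 − $259.90 = $119.75. Break-even units = $6,773,600 ÷ $119.75 = 56,564.51; break-even revenue = 56,564.51 × $379.65 = $21,474,715.99.
Current sales = 177,580 × $379.65 = $67,418,247.00.
Margin of safety = ($67,418,247.00 − $21,474,715.99) ÷ $67,418,247.00 = 68.1%.

68.1%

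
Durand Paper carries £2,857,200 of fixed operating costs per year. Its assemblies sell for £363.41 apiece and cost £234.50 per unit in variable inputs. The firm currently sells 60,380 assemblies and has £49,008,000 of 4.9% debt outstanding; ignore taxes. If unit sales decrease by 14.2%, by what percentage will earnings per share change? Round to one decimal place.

-43.8%

Contribution at this volume is 60,380 × £128.91 = £7,783,585.80.
Operating income = contribution − fixed costs = £7,783,585.80 − £2,857,200 = £4,926,385.80.
After interest of £2,401,392.00, pre-tax earnings = £2,524,993.80.
DCL = total CM / (EBIT − I) = £7,783,585.80 / £2,524,993.80 = 3.0826.
%ΔEPS = DCL × %ΔSales = 3.0826 × -14.2% = -43.8%.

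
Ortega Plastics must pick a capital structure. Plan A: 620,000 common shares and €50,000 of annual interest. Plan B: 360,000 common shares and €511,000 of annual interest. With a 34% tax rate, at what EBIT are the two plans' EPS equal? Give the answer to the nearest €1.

Set EPS_A = EPS_B: (EBIT − €50,000)(1 − 0.34) ÷ 620,000 = (EBIT − €511,000)(1 − 0.34) ÷ 360,000.
The (1 − t) factor cancels: (EBIT − 50,000) × 360,000 = (EBIT − 511,000) × 620,000.
EBIT × (620,000 − 360,000) = 511,000 × 620,000 − 50,000 × 360,000 = 298,820,000,000, so EBIT = 298,820,000,000 ÷ 260,000 = 1,149,307.69.

€1,149,308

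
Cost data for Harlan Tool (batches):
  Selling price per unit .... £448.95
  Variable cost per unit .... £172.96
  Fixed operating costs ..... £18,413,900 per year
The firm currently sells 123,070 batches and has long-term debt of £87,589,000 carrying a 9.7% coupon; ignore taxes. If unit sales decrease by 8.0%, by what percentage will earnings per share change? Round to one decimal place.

Total contribution margin = 123,070 × £275.99 = £33,966,089.30.
EBIT = £33,966,089.30 − £18,413,900 = £15,552,189.30.
Interest = £8,496,133.00, so EBIT − I = £7,056,056.30.
Degree of combined leverage = contribution ÷ (EBIT − I) = £33,966,089.30 ÷ £7,056,056.30 = 4.8137.
EPS therefore changes by 4.8137 × (-8.0%) = -38.5%.

-38.5%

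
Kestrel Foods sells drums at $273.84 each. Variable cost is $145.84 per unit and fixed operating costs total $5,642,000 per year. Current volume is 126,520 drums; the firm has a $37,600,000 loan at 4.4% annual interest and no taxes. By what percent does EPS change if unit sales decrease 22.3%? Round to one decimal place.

-40.6%

Contribution at this volume is 126,520 × $128.00 = $16,194,560.00.
EBIT = $16,194,560.00 − $5,642,000 = $10,552,560.00.
Interest = $1,654,400.00, so EBIT − I = $8,898,160.00.
Degree of combined leverage = contribution ÷ (EBIT − I) = $16,194,560.00 ÷ $8,898,160.00 = 1.8200.
EPS therefore changes by 1.8200 × (-22.3%) = -40.6%.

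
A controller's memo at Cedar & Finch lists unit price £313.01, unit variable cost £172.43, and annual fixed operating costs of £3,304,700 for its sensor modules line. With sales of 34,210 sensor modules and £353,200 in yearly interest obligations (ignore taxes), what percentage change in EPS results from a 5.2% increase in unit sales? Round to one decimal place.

Total contribution margin = 34,210 × £140.58 = £4,809,241.80.
Operating income = contribution − fixed costs = £4,809,241.80 − £3,304,700 = £1,504,541.80.
Interest = £353,200.00, so EBIT − I = £1,151,341.80.
DCL = total CM / (EBIT − I) = £4,809,241.80 / £1,151,341.80 = 4.1771.
EPS therefore changes by 4.1771 × (+5.2%) = +21.7%.

+21.7%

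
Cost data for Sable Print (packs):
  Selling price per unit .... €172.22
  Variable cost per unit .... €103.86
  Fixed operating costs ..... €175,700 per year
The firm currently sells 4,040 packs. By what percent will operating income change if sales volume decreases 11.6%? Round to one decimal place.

Contribution at this volume is 4,040 × €68.36 = €276,174.40.
Subtracting fixed costs: EBIT = €276,174.40 − €175,700 = €100,474.40.
DOL = contribution ÷ EBIT = €276,174.40 ÷ €100,474.40 = 2.7487.
Operating income changes by 2.7487 × -11.6% = -31.9%.

-31.9%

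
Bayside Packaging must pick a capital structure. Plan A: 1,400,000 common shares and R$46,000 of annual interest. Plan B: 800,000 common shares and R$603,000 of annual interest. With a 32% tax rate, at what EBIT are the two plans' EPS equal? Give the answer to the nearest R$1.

R$1,345,667

At indifference, (EBIT − 46,000)(1 − t)/1,400,000 = (EBIT − 603,000)(1 − t)/800,000.
The (1 − t) factor cancels: (EBIT − 46,000) × 800,000 = (EBIT − 603,000) × 1,400,000.
EBIT × (1,400,000 − 800,000) = 603,000 × 1,400,000 − 46,000 × 800,000 = 807,400,000,000, so EBIT = 807,400,000,000 ÷ 600,000 = 1,345,666.67.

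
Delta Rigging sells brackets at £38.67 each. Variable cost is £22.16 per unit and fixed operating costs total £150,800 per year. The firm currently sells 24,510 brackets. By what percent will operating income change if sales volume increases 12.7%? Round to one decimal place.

At 24,510 units, contribution = 24,510 × £16.51 = £404,660.10.
EBIT = £404,660.10 − £150,800 = £253,860.10.
So DOL = total CM / EBIT = £404,660.10 / £253,860.10 = 1.5940.
So EBIT moves 1.5940 × (+12.7%) = +20.2%.

+20.2%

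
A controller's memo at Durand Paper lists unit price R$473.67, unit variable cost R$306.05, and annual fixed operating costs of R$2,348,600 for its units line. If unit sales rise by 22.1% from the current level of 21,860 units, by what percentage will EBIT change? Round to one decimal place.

Total contribution margin = 21,860 × R$167.62 = R$3,664,173.20.
Subtracting fixed costs: EBIT = R$3,664,173.20 − R$2,348,600 = R$1,315,573.20.
DOL = contribution ÷ EBIT = R$3,664,173.20 ÷ R$1,315,573.20 = 2.7852.
So EBIT moves 2.7852 × (+22.1%) = +61.6%.

+61.6%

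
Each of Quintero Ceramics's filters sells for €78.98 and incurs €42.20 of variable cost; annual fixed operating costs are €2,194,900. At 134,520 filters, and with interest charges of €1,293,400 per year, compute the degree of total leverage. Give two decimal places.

3.39

Total contribution margin = 134,520 × €36.78 = €4,947,645.60.
Operating income = contribution − fixed costs = €4,947,645.60 − €2,194,900 = €2,752,745.60. Interest = €1,293,400.00, so EBIT − I = €1,459,345.60.
DCL = contribution ÷ (EBIT − I) = €4,947,645.60 ÷ €1,459,345.60 = 3.3903.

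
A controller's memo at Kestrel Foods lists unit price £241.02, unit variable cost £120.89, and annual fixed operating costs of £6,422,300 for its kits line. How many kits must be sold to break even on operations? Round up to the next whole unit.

Contribution margin per unit = £241.02 − £120.89 = £120.13.
Units to break even: £6,422,300 ÷ £120.13 = 53,461.25, rounded up to 53,462.

53,462 kits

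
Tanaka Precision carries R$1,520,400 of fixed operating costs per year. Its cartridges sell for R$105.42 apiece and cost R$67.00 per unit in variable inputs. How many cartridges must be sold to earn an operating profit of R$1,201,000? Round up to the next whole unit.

70,833 cartridges

Unit CM = price − variable cost = R$105.42 − R$67.00 = R$38.42.
Required volume = (fixed costs + target profit) ÷ CM = (R$1,520,400 + R$1,201,000) ÷ R$38.42 = 70,832.90, so 70,833 cartridges.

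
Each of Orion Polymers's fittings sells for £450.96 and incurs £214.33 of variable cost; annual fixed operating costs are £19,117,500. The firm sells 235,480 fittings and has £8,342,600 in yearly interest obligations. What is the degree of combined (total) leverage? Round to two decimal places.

Total contribution margin = 235,480 × £236.63 = £55,721,632.40.
EBIT = £55,721,632.40 − £19,117,500 = £36,604,132.40. Interest = £8,342,600.00, so EBIT − I = £28,261,532.40.
Degree of total leverage = total CM / (EBIT − interest) = £55,721,632.40 / £28,261,532.40 = 1.9716.

1.97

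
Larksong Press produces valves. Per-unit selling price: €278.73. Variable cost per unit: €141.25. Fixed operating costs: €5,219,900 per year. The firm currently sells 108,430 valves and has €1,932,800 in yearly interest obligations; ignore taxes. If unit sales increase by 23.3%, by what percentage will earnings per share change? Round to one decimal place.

+44.8%

Contribution at this volume is 108,430 × €137.48 = €14,906,956.40.
Subtracting fixed costs: EBIT = €14,906,956.40 − €5,219,900 = €9,687,056.40.
After interest of €1,932,800.00, pre-tax earnings = €7,754,256.40.
DCL = total CM / (EBIT − I) = €14,906,956.40 / €7,754,256.40 = 1.9224.
%ΔEPS = DCL × %ΔSales = 1.9224 × +23.3% = +44.8%.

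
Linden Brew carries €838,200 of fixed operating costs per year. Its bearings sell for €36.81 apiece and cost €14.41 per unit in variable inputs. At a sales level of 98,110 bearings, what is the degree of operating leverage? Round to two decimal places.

1.62

Contribution at this volume is 98,110 × €22.40 = €2,197,664.00.
Subtracting fixed costs: EBIT = €2,197,664.00 − €838,200 = €1,359,464.00.
So DOL = total CM / EBIT = €2,197,664.00 / €1,359,464.00 = 1.6166.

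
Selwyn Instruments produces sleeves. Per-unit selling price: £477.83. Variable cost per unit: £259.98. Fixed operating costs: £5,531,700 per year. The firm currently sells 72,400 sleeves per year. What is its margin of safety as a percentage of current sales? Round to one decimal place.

Unit CM = price − variable cost = £477.83 − £259.98 = £217.85. Break-even units = £5,531,700 ÷ £217.85 = 25,392.24; break-even revenue = 25,392.24 × £477.83 = £12,133,175.17.
Current sales = 72,400 × £477.83 = £34,594,892.00.
Margin of safety = (£34,594,892.00 − £12,133,175.17) ÷ £34,594,892.00 = 64.9%.

64.9%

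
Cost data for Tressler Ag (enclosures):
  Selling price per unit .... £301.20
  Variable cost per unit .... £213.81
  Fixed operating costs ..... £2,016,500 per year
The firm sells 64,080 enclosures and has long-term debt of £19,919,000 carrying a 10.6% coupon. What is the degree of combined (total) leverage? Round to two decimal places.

At 64,080 units, contribution = 64,080 × £87.39 = £5,599,951.20.
Operating income = contribution − fixed costs = £5,599,951.20 − £2,016,500 = £3,583,451.20. Interest = £2,111,414.00, so EBIT − I = £1,472,037.20.
Degree of total leverage = total CM / (EBIT − interest) = £5,599,951.20 / £1,472,037.20 = 3.8042.

3.80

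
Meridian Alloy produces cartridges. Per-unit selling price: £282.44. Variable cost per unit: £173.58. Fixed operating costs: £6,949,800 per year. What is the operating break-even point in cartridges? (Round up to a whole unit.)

Contribution margin per unit = £282.44 − £173.58 = £108.86.
Break-even volume = fixed costs ÷ CM per unit = £6,949,800 ÷ £108.86 = 63,841.63, so 63,842 cartridges.

63,842 cartridges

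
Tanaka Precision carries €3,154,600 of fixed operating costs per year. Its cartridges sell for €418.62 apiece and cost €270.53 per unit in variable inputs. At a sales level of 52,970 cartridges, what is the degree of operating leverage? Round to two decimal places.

1.67

Total contribution margin = 52,970 × €148.09 = €7,844,327.30.
EBIT = €7,844,327.30 − €3,154,600 = €4,689,727.30.
Degree of operating leverage = €7,844,327.30 / €4,689,727.30 = 1.6727.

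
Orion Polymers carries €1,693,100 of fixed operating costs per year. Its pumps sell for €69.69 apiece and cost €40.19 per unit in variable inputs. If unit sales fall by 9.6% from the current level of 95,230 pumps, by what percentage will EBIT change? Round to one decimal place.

-24.2%

Contribution at this volume is 95,230 × €29.50 = €2,809,285.00.
Subtracting fixed costs: EBIT = €2,809,285.00 − €1,693,100 = €1,116,185.00.
Degree of operating leverage = €2,809,285.00 / €1,116,185.00 = 2.5169.
Operating income changes by 2.5169 × -9.6% = -24.2%.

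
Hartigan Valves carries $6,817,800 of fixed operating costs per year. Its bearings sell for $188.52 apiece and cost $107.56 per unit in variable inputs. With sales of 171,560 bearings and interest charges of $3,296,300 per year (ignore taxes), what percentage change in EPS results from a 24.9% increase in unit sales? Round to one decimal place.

Total contribution margin = 171,560 × $80.96 = $13,889,497.60.
EBIT = $13,889,497.60 − $6,817,800 = $7,071,697.60.
Interest = $3,296,300.00, so EBIT − I = $3,775,397.60.
DCL = total CM / (EBIT − I) = $13,889,497.60 / $3,775,397.60 = 3.6789.
%ΔEPS = DCL × %ΔSales = 3.6789 × +24.9% = +91.6%.

+91.6%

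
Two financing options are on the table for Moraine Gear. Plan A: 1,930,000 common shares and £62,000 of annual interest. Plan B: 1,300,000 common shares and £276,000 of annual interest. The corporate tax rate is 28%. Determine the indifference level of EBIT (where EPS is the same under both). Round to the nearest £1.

£717,587

Set EPS_A = EPS_B: (EBIT − £62,000)(1 − 0.28) ÷ 1,930,000 = (EBIT − £276,000)(1 − 0.28) ÷ 1,300,000.
Cancelling (1 − t) and cross-multiplying: 1,300,000·(EBIT − 62,000) = 1,930,000·(EBIT − 276,000).
Solving, EBIT = (276,000·1,930,000 − 62,000·1,300,000) / (1,930,000 − 1,300,000) = 452,080,000,000 / 630,000 = 717,587.30.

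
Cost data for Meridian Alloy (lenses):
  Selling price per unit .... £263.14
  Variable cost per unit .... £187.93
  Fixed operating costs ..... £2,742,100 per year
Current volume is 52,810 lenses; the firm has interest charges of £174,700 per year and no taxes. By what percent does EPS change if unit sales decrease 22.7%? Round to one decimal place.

At 52,810 units, contribution = 52,810 × £75.21 = £3,971,840.10.
Subtracting fixed costs: EBIT = £3,971,840.10 − £2,742,100 = £1,229,740.10.
Interest = £174,700.00, so EBIT − I = £1,055,040.10.
Degree of combined leverage = contribution ÷ (EBIT − I) = £3,971,840.10 ÷ £1,055,040.10 = 3.7646.
%ΔEPS = DCL × %ΔSales = 3.7646 × -22.7% = -85.5%.

-85.5%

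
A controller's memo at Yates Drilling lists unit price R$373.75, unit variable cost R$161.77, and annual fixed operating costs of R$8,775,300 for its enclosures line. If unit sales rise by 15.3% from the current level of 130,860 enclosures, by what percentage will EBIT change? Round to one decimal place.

+22.4%

Total contribution margin = 130,860 × R$211.98 = R$27,739,702.80.
Subtracting fixed costs: EBIT = R$27,739,702.80 − R$8,775,300 = R$18,964,402.80.
So DOL = total CM / EBIT = R$27,739,702.80 / R$18,964,402.80 = 1.4627.
%ΔEBIT = DOL × %ΔSales = 1.4627 × +15.3% = +22.4%.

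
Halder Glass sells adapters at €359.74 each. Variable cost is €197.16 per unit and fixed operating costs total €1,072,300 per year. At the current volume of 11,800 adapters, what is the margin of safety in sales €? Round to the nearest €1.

Contribution margin per unit = €359.74 − €197.16 = €162.58. Break-even units = €1,072,300 ÷ €162.58 = 6,595.52; break-even revenue = 6,595.52 × €359.74 = €2,372,673.16.
Actual sales revenue = 11,800 × €359.74 = €4,244,932.00.
Margin of safety = €4,244,932.00 − €2,372,673.16 = €1,872,259.

€1,872,259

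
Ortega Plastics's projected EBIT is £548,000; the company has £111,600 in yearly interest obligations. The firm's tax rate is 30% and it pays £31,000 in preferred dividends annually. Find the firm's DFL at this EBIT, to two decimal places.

1.40

Interest = £111,600.00.
Preferred dividends grossed up pre-tax: £31,000 / (1 − 0.30) = £44,285.71.
DFL = EBIT ÷ [EBIT − I − D_p/(1−t)] = £548,000 ÷ [£548,000 − £111,600.00 − £44,285.71] = £548,000 ÷ £392,114.29 = 1.3976.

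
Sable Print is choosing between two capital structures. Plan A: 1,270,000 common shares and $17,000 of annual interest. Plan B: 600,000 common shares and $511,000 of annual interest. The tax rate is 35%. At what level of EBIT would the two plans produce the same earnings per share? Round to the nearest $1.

At indifference, (EBIT − 17,000)(1 − t)/1,270,000 = (EBIT − 511,000)(1 − t)/600,000.
Cancelling (1 − t) and cross-multiplying: 600,000·(EBIT − 17,000) = 1,270,000·(EBIT − 511,000).
Solving, EBIT = (511,000·1,270,000 − 17,000·600,000) / (1,270,000 − 600,000) = 638,770,000,000 / 670,000 = 953,388.06.

$953,388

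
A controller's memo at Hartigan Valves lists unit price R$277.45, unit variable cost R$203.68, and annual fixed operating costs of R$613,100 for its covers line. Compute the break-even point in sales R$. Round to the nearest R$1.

CM per unit = R$277.45 − R$203.68 = R$73.77; CM ratio = R$73.77 / R$277.45 = 0.2659.
Break-even sales = FC ÷ CM ratio = R$613,100 × R$277.45 / R$73.77 = R$2,305,878.

R$2,305,878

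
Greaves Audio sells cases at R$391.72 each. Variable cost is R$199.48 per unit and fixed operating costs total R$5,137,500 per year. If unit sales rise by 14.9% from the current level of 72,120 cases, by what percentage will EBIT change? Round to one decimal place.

At 72,120 units, contribution = 72,120 × R$192.24 = R$13,864,348.80.
Subtracting fixed costs: EBIT = R$13,864,348.80 − R$5,137,500 = R$8,726,848.80.
Degree of operating leverage = R$13,864,348.80 / R$8,726,848.80 = 1.5887.
Operating income changes by 1.5887 × +14.9% = +23.7%.

+23.7%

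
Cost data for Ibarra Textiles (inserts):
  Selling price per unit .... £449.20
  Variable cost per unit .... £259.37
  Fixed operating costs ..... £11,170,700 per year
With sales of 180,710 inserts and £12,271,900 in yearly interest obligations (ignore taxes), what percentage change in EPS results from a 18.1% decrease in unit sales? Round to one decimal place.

At 180,710 units, contribution = 180,710 × £189.83 = £34,304,179.30.
EBIT = £34,304,179.30 − £11,170,700 = £23,133,479.30.
Interest = £12,271,900.00, so EBIT − I = £10,861,579.30.
Degree of combined leverage = contribution ÷ (EBIT − I) = £34,304,179.30 ÷ £10,861,579.30 = 3.1583.
%ΔEPS = DCL × %ΔSales = 3.1583 × -18.1% = -57.2%.

-57.2%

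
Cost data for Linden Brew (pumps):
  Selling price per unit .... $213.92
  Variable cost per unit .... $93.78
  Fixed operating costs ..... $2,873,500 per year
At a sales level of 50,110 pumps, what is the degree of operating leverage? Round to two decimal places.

1.91

Contribution at this volume is 50,110 × $120.14 = $6,020,215.40.
Subtracting fixed costs: EBIT = $6,020,215.40 − $2,873,500 = $3,146,715.40.
So DOL = total CM / EBIT = $6,020,215.40 / $3,146,715.40 = 1.9132.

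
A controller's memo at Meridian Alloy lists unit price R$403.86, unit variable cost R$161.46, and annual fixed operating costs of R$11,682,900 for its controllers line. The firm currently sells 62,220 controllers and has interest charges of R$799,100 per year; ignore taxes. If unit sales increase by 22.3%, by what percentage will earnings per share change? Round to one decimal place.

At 62,220 units, contribution = 62,220 × R$242.40 = R$15,082,128.00.
Operating income = contribution − fixed costs = R$15,082,128.00 − R$11,682,900 = R$3,399,228.00.
After interest of R$799,100.00, pre-tax earnings = R$2,600,128.00.
DCL = total CM / (EBIT − I) = R$15,082,128.00 / R$2,600,128.00 = 5.8005.
EPS therefore changes by 5.8005 × (+22.3%) = +129.4%.

+129.4%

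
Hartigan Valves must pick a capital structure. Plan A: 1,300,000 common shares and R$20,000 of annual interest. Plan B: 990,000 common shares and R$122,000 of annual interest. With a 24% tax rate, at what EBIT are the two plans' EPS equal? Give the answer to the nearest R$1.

R$447,742

At indifference, (EBIT − 20,000)(1 − t)/1,300,000 = (EBIT − 122,000)(1 − t)/990,000.
Cancelling (1 − t) and cross-multiplying: 990,000·(EBIT − 20,000) = 1,300,000·(EBIT − 122,000).
EBIT × (1,300,000 − 990,000) = 122,000 × 1,300,000 − 20,000 × 990,000 = 138,800,000,000, so EBIT = 138,800,000,000 ÷ 310,000 = 447,741.94.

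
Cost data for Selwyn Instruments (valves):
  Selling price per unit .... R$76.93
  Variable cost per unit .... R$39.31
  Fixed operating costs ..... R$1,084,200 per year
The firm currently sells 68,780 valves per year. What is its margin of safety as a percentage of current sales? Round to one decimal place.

Contribution margin per unit = R$76.93 − R$39.31 = R$37.62. Break-even units = R$1,084,200 ÷ R$37.62 = 28,819.78; break-even revenue = 28,819.78 × R$76.93 = R$2,217,105.42.
Current sales = 68,780 × R$76.93 = R$5,291,245.40.
Margin of safety = (R$5,291,245.40 − R$2,217,105.42) ÷ R$5,291,245.40 = 58.1%.

58.1%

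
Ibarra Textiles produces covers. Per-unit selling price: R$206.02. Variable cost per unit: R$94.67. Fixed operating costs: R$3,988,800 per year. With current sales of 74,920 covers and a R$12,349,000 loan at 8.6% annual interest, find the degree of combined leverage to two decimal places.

2.53

Contribution at this volume is 74,920 × R$111.35 = R$8,342,342.00.
EBIT = R$8,342,342.00 − R$3,988,800 = R$4,353,542.00. Interest = R$1,062,014.00.
DOL = R$8,342,342.00 ÷ R$4,353,542.00 = 1.9162; DFL = R$4,353,542.00 ÷ R$3,291,528.00 = 1.3227.
DCL = DOL × DFL = 1.9162 × 1.3227 = 2.5346.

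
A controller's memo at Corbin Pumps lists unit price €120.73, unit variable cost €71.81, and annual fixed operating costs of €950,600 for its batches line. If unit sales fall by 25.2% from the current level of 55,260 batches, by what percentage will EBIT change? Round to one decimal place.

-38.9%

Contribution at this volume is 55,260 × €48.92 = €2,703,319.20.
Operating income = contribution − fixed costs = €2,703,319.20 − €950,600 = €1,752,719.20.
Degree of operating leverage = €2,703,319.20 / €1,752,719.20 = 1.5424.
Operating income changes by 1.5424 × -25.2% = -38.9%.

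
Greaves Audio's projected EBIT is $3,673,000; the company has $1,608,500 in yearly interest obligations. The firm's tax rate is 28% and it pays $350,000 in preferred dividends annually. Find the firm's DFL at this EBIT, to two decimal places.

2.33

Annual interest charges come to $1,608,500.00.
Preferred dividends grossed up pre-tax: $350,000 / (1 − 0.28) = $486,111.11.
DFL = EBIT ÷ [EBIT − I − D_p/(1−t)] = $3,673,000 ÷ [$3,673,000 − $1,608,500.00 − $486,111.11] = $3,673,000 ÷ $1,578,388.89 = 2.3271.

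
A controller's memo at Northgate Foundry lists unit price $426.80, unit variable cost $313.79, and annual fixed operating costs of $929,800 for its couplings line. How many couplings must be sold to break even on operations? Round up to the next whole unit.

Contribution margin per unit = $426.80 − $313.79 = $113.01.
Units to break even: $929,800 ÷ $113.01 = 8,227.59, rounded up to 8,228.

8,228 couplings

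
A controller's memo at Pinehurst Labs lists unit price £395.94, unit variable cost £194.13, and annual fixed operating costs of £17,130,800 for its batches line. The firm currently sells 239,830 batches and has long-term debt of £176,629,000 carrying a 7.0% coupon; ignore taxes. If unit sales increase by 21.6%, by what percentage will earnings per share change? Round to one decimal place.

Contribution at this volume is 239,830 × £201.81 = £48,400,092.30.
Operating income = contribution − fixed costs = £48,400,092.30 − £17,130,800 = £31,269,292.30.
After interest of £12,364,030.00, pre-tax earnings = £18,905,262.30.
DCL = total CM / (EBIT − I) = £48,400,092.30 / £18,905,262.30 = 2.5601.
%ΔEPS = DCL × %ΔSales = 2.5601 × +21.6% = +55.3%.

+55.3%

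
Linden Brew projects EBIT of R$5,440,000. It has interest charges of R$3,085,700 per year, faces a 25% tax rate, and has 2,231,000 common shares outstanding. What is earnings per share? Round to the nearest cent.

Interest = R$3,085,700.00, so EBT = R$5,440,000 − R$3,085,700.00 = R$2,354,300.00.
After tax at 25%: net income = R$2,354,300.00 × 0.75 = R$1,765,725.00.
Per share: R$1,765,725.00 / 2,231,000 shares = R$0.79.

R$0.79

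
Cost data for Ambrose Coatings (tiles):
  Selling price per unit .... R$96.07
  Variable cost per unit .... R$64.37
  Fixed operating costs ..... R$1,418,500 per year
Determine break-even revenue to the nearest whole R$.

CM per unit = R$96.07 − R$64.37 = R$31.70; CM ratio = R$31.70 / R$96.07 = 0.3300.
Break-even revenue = fixed costs × price ÷ CM = R$1,418,500 × R$96.07 ÷ R$31.70 = R$4,298,905.

R$4,298,905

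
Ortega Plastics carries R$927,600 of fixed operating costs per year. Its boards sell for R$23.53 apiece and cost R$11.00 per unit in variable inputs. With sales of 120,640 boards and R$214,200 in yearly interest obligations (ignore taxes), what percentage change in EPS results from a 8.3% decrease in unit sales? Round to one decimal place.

Total contribution margin = 120,640 × R$12.53 = R$1,511,619.20.
Operating income = contribution − fixed costs = R$1,511,619.20 − R$927,600 = R$584,019.20.
Interest = R$214,200.00, so EBIT − I = R$369,819.20.
Degree of combined leverage = contribution ÷ (EBIT − I) = R$1,511,619.20 ÷ R$369,819.20 = 4.0875.
%ΔEPS = DCL × %ΔSales = 4.0875 × -8.3% = -33.9%.

-33.9%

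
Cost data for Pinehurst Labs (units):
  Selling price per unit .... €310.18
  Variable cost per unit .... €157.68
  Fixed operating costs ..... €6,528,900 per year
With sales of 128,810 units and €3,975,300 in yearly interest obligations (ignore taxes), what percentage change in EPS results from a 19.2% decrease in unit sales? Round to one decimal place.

Contribution at this volume is 128,810 × €152.50 = €19,643,525.00.
EBIT = €19,643,525.00 − €6,528,900 = €13,114,625.00.
Interest = €3,975,300.00, so EBIT − I = €9,139,325.00.
Degree of combined leverage = contribution ÷ (EBIT − I) = €19,643,525.00 ÷ €9,139,325.00 = 2.1493.
%ΔEPS = DCL × %ΔSales = 2.1493 × -19.2% = -41.3%.

-41.3%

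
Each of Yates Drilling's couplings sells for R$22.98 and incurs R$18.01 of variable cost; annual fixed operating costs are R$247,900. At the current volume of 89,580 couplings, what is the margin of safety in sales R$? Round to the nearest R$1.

R$912,323

Contribution margin per unit = R$22.98 − R$18.01 = R$4.97. Break-even units = R$247,900 ÷ R$4.97 = 49,879.28; break-even revenue = 49,879.28 × R$22.98 = R$1,146,225.75.
Current sales = 89,580 × R$22.98 = R$2,058,548.40.
Margin of safety = R$2,058,548.40 − R$1,146,225.75 = R$912,323.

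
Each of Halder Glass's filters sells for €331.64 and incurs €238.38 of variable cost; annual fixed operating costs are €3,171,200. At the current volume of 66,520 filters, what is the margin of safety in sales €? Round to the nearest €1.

Each unit contributes €331.64 − €238.38 = €93.26. Break-even units = €3,171,200 ÷ €93.26 = 34,003.86; break-even revenue = 34,003.86 × €331.64 = €11,277,040.19.
Actual sales revenue = 66,520 × €331.64 = €22,060,692.80.
Margin of safety = €22,060,692.80 − €11,277,040.19 = €10,783,653.

€10,783,653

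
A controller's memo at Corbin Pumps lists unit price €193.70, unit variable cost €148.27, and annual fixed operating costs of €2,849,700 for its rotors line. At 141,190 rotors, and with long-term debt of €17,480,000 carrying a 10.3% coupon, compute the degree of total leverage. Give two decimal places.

Contribution at this volume is 141,190 × €45.43 = €6,414,261.70.
EBIT = €6,414,261.70 − €2,849,700 = €3,564,561.70. Interest = €1,800,440.00.
DOL = €6,414,261.70 ÷ €3,564,561.70 = 1.7995; DFL = €3,564,561.70 ÷ €1,764,121.70 = 2.0206.
DCL = DOL × DFL = 1.7995 × 2.0206 = 3.6361.

3.64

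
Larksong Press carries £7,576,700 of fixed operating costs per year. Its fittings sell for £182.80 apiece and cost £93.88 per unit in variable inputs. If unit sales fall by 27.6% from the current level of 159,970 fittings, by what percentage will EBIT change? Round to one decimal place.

At 159,970 units, contribution = 159,970 × £88.92 = £14,224,532.40.
Operating income = contribution − fixed costs = £14,224,532.40 − £7,576,700 = £6,647,832.40.
Degree of operating leverage = £14,224,532.40 / £6,647,832.40 = 2.1397.
So EBIT moves 2.1397 × (-27.6%) = -59.1%.

-59.1%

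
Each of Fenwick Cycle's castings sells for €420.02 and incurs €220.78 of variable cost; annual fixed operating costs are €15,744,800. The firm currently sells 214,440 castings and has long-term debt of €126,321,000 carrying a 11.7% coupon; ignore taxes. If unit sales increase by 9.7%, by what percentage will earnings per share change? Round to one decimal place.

+34.0%

At 214,440 units, contribution = 214,440 × €199.24 = €42,725,025.60.
EBIT = €42,725,025.60 − €15,744,800 = €26,980,225.60.
After interest of €14,779,557.00, pre-tax earnings = €12,200,668.60.
DCL = total CM / (EBIT − I) = €42,725,025.60 / €12,200,668.60 = 3.5019.
%ΔEPS = DCL × %ΔSales = 3.5019 × +9.7% = +34.0%.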